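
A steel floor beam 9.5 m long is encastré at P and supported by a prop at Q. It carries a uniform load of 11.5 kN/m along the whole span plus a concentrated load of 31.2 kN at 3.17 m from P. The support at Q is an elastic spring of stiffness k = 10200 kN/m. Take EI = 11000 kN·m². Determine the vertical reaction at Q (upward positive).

Release the roller at Q. Primary structure: cantilever fixed at P.
Downward deflection at the released point Q due to the loads:
  UDL 11.5: wL⁴/(8EI) = 11709/EI
  point load 31.2 at a = 3.17: Pa²(3L − a)/(6EI) = 1324/EI
  δ_0 = 13032/EI
Flexibility coefficient — unit upward force at Q: δ_{QQ} = L³/(3EI) = 285.8/EI.
With EI = 11000 kN·m²: δ_0 = 1.1847 m and δ_{QQ} = 0.025981 m/kN.
Compatibility — the spring shortens by R_Q/k under the reaction it provides: δ_0 − R_Q·δ_{QQ} = R_Q/k. With 1/k = 0.000098 m/kN, R_Q = δ_0 / (δ_{QQ} + 1/k) = 1.1847 / (0.025981 + 0.000098) = 45.43 kN.

R_Q = 45.43 kN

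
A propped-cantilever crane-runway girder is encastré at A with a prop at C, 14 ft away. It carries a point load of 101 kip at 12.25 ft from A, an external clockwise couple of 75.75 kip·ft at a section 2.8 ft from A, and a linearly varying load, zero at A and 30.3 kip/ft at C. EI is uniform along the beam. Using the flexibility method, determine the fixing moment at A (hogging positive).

M_A = 468.3 kip·ft

Take the reaction at C as the redundant and release it; the primary structure is a cantilever fixed at A.
Downward deflection at the released point C due to the loads:
  point load 101 at a = 12.25: Pa²(3L − a)/(6EI) = 75150/EI
  clockwise couple 75.75 at a = 2.8: M₀a(2L − a)/(2EI) = 2672/EI
  triangular load, peak 30.3 at the free end: 11w₀L⁴/(120EI) = 106700/EI
  δ_0 = 184523/EI
Tip deflection under a unit load at C: L³/(3EI) = 914.7/EI.
Compatibility at C: δ_0 − R_C·δ_{CC} = 0, so R_C = 184523/914.7 = 201.7 kip.
Moment equilibrium about A: M_A = Σ(load moments about A) − R_C·L = 3293 − 201.7×14 = 468.3 kip·ft.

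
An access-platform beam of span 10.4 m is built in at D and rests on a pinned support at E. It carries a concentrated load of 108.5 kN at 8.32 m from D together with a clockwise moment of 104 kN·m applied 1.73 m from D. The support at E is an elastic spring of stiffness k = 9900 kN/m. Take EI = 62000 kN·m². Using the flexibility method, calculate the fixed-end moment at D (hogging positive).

M_D = 178.6 kN·m

Take the reaction at E as the redundant and release it; the primary structure is a cantilever fixed at D.
Primary-structure tip deflection at E by superposition:
  point load 108.5 at a = 8.32: Pa²(3L − a)/(6EI) = 28641/EI
  clockwise couple 104 at a = 1.73: M₀a(2L − a)/(2EI) = 1716/EI
  δ_0 = 30356/EI
Tip deflection under a unit load at E: L³/(3EI) = 375/EI.
With EI = 62000 kN·m²: δ_0 = 0.48961 m and δ_{EE} = 0.006048 m/kN.
Compatibility — the spring shortens by R_E/k under the reaction it provides: δ_0 − R_E·δ_{EE} = R_E/k. With 1/k = 0.000101 m/kN, R_E = δ_0 / (δ_{EE} + 1/k) = 0.48961 / (0.006048 + 0.000101) = 79.63 kN.
Moment equilibrium about D: M_D = Σ(load moments about D) − R_E·L = 1007 − 79.63×10.4 = 178.6 kN·m.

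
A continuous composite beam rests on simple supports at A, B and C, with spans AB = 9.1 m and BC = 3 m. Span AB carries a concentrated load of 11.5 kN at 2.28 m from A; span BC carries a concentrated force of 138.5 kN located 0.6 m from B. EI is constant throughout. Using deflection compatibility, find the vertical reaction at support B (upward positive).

Insert a hinge at B; M_B is the redundant, and each span becomes simply supported.
End slopes at the hinge B, treating each span as simply supported:
  span AB: point load 11.5 at a = 2.28: Pab(L + a)/(6LEI) = 37.27/EI
  span BC: point load 138.5 at a = 0.6: Pab(L + b)/(6LEI) = 59.83/EI
  relative rotation θ_0 = (37.27 + 59.83)/EI = 97.1/EI
A unit hogging moment at B produces rotation L₁/(3EI) + L₂/(3EI) = 4.033/EI.
Compatibility: M_B·(L₁+L₂)/(3EI) = θ_0, giving M_B = 24.08 kN·m (hogging).
Span AB, ΣM about A with M_B applied at B: R_B^{AB}·9.1 = 26.22 + 24.08, so R_B^{AB} = 5.527 kN and R_A = 11.5 − 5.527 = 5.973 kN.
Span BC, ΣM about C: R_B^{BC}·3 = 332.4 + 24.08, so R_B^{BC} = 118.8 kN and R_C = 138.5 − 118.8 = 19.67 kN.
R_B = 5.527 + 118.8 = 124.4 kN.

R_B = 124.4 kN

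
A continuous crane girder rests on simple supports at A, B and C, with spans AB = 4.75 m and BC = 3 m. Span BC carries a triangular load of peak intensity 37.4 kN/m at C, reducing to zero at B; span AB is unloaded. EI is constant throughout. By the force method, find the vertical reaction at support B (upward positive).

R_B = 22.83 kN

Insert a hinge at B; M_B is the redundant, and each span becomes simply supported.
Rotations at B on the released spans (each span's end-slope, ×1/EI):
  span BC: triangular load, peak 37.4: 7w₀L³/(360EI) = 19.64/EI
  relative rotation θ_0 = (0 + 19.64)/EI = 19.64/EI
A unit hogging moment at B produces rotation L₁/(3EI) + L₂/(3EI) = 2.583/EI.
Compatibility: M_B·(L₁+L₂)/(3EI) = θ_0, giving M_B = 7.601 kN·m (hogging).
Span AB, ΣM about A with M_B applied at B: R_B^{AB}·4.75 = 0 + 7.601, so R_B^{AB} = 1.6 kN and R_A = 0 − 1.6 = -1.6 kN.
Span BC, ΣM about C: R_B^{BC}·3 = 56.1 + 7.601, so R_B^{BC} = 21.23 kN and R_C = 56.1 − 21.23 = 34.87 kN.
R_B = 1.6 + 21.23 = 22.83 kN.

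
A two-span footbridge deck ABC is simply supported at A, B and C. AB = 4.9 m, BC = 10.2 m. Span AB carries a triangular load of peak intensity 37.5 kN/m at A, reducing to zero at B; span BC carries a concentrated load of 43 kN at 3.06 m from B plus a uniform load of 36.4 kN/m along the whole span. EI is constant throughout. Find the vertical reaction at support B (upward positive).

R_B = 364.1 kN

Release continuity at B by inserting a hinge; the redundant is the internal moment M_B. The primary structure is two simply-supported spans AB and BC.
End slopes at the hinge B, treating each span as simply supported:
  span AB: triangular load, peak 37.5: 7w₀L³/(360EI) = 85.79/EI
  span BC: point load 43 at a = 3.06: Pab(L + b)/(6LEI) = 266.2/EI
  span BC: UDL 36.4: wL³/(24EI) = 1609/EI
  relative rotation θ_0 = (85.79 + 1876)/EI = 1961/EI
A unit hogging moment at B produces rotation L₁/(3EI) + L₂/(3EI) = 5.033/EI.
Compatibility: M_B·(L₁+L₂)/(3EI) = θ_0, giving M_B = 389.7 kN·m (hogging).
Span AB, ΣM about A with M_B applied at B: R_B^{AB}·4.9 = 150.1 + 389.7, so R_B^{AB} = 110.2 kN and R_A = 91.88 − 110.2 = -18.28 kN.
Span BC, ΣM about C: R_B^{BC}·10.2 = 2201 + 389.7, so R_B^{BC} = 253.9 kN and R_C = 414.3 − 253.9 = 160.3 kN.
R_B = 110.2 + 253.9 = 364.1 kN.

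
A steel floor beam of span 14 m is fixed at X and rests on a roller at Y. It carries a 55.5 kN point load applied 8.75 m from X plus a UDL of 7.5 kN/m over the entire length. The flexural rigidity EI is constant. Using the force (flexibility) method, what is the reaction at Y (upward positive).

Release the roller at Y. Primary structure: cantilever fixed at X.
Deflection at Y on the released cantilever, summing each load's contribution:
  point load 55.5 at a = 8.75: Pa²(3L − a)/(6EI) = 23548/EI
  UDL 7.5: wL⁴/(8EI) = 36015/EI
  δ_0 = 59563/EI
Tip deflection under a unit load at Y: L³/(3EI) = 914.7/EI.
The prop prevents deflection at Y: R_Y = δ_0/δ_{YY} = 59563/914.7 = 65.12 kN.

R_Y = 65.12 kN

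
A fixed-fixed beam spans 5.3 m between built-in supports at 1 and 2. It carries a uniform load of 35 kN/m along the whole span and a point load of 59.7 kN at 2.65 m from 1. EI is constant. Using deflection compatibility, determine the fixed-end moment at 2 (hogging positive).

Take the two fixed-end moments M_1, M_2 as redundants; the released structure is the simple span 12.
Simple-span end rotations at 1 and 2 under the given loads:
  at 1: UDL 35: wL³/(24EI) = 217.1/EI
  at 2: UDL 35: wL³/(24EI) = 217.1/EI
  at 1: point load 59.7 at a = 2.65: Pab(L + b)/(6LEI) = 104.8/EI
  at 2: point load 59.7 at a = 2.65: Pab(L + a)/(6LEI) = 104.8/EI
  θ_10 = 321.9/EI,  θ_20 = 321.9/EI
Flexibility coefficients: a unit moment at one end gives L/(3EI) there and L/(6EI) at the far end, so f₁₁ = f₂₂ = 1.767/EI and f₁₂ = f₂₁ = 0.8833/EI.
Compatibility — zero rotation at each built-in end:
  1.767 M_1 + 0.8833 M_2 = 321.9
  0.8833 M_1 + 1.767 M_2 = 321.9
Solving the pair gives M_1 = 121.5 kN·m and M_2 = 121.5 kN·m (hogging).

M_2 = 121.5 kN·m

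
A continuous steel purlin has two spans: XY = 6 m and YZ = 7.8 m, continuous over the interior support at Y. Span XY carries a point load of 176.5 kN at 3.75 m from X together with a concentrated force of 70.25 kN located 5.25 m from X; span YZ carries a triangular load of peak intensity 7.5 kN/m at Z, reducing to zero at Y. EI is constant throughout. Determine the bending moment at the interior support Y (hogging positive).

Take M_Y as the redundant. Released structure: two simple spans XY and YZ with a hinge at Y.
Discontinuity in slope at Y on the released structure — sum the simple-span end rotations:
  span XY: point load 176.5 at a = 3.75: Pab(L + a)/(6LEI) = 403.3/EI
  span XY: point load 70.25 at a = 5.25: Pab(L + a)/(6LEI) = 86.44/EI
  span YZ: triangular load, peak 7.5: 7w₀L³/(360EI) = 69.21/EI
  relative rotation θ_0 = (489.8 + 69.21)/EI = 559/EI
A unit hogging moment at Y produces rotation L₁/(3EI) + L₂/(3EI) = 4.6/EI.
Compatibility: M_Y·(L₁+L₂)/(3EI) = θ_0, giving M_Y = 121.5 kN·m (hogging).

M_Y = 121.5 kN·m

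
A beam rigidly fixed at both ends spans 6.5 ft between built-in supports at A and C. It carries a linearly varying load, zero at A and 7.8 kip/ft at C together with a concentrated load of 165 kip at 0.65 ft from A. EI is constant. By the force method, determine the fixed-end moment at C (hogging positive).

M_C = 26.13 kip·ft

Release both end moments; the primary structure is a simply-supported span AC with redundants M_A and M_C.
End rotations of the released simple span under the applied load (×1/EI):
  at A: triangular load, peak 7.8: 7w₀L³/(360EI) = 41.65/EI
  at C: triangular load, peak 7.8: w₀L³/(45EI) = 47.6/EI
  at A: point load 165 at a = 0.65: Pab(L + b)/(6LEI) = 198.7/EI
  at C: point load 165 at a = 0.65: Pab(L + a)/(6LEI) = 115/EI
  θ_A0 = 240.3/EI,  θ_C0 = 162.6/EI
Flexibility coefficients: a unit moment at one end gives L/(3EI) there and L/(6EI) at the far end, so f₁₁ = f₂₂ = 2.167/EI and f₁₂ = f₂₁ = 1.083/EI.
Compatibility — zero rotation at each built-in end:
  2.167 M_A + 1.083 M_C = 240.3
  1.083 M_A + 2.167 M_C = 162.6
Solving the pair gives M_A = 97.86 kip·ft and M_C = 26.13 kip·ft (hogging).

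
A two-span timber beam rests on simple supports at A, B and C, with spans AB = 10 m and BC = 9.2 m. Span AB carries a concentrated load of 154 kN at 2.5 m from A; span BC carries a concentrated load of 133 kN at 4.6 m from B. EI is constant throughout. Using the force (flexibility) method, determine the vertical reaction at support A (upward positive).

R_A = 95.11 kN

Insert a hinge at B; M_B is the redundant, and each span becomes simply supported.
End slopes at the hinge B, treating each span as simply supported:
  span AB: point load 154 at a = 2.5: Pab(L + a)/(6LEI) = 601.6/EI
  span BC: point load 133 at a = 4.6: Pab(L + b)/(6LEI) = 703.6/EI
  relative rotation θ_0 = (601.6 + 703.6)/EI = 1305/EI
A unit hogging moment at B produces rotation L₁/(3EI) + L₂/(3EI) = 6.4/EI.
Compatibility: M_B·(L₁+L₂)/(3EI) = θ_0, giving M_B = 203.9 kN·m (hogging).
Span AB, ΣM about A with M_B applied at B: R_B^{AB}·10 = 385 + 203.9, so R_B^{AB} = 58.89 kN and R_A = 154 − 58.89 = 95.11 kN.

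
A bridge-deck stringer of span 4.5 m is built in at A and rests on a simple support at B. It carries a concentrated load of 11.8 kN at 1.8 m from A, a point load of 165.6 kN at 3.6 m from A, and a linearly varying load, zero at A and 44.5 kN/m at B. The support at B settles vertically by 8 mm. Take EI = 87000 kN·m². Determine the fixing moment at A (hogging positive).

M_A = 237.4 kN·m

Remove the prop at B; the released (primary) structure is a cantilever built in at A.
Primary-structure tip deflection at B by superposition:
  point load 11.8 at a = 1.8: Pa²(3L − a)/(6EI) = 74.55/EI
  point load 165.6 at a = 3.6: Pa²(3L − a)/(6EI) = 3541/EI
  triangular load, peak 44.5 at the free end: 11w₀L⁴/(120EI) = 1673/EI
  δ_0 = 5288/EI
Flexibility coefficient — unit upward force at B: δ_{BB} = L³/(3EI) = 30.38/EI.
With EI = 87000 kN·m²: δ_0 = 0.060787 m and δ_{BB} = 0.000349 m/kN.
Compatibility — the beam at B must follow the support down by 0.008 m: δ_0 − R_B·δ_{BB} = 0.008, so R_B = (0.060787 − 0.008)/0.000349 = 151.2 kN.
Moment equilibrium about A: M_A = Σ(load moments about A) − R_B·L = 917.8 − 151.2×4.5 = 237.4 kN·m.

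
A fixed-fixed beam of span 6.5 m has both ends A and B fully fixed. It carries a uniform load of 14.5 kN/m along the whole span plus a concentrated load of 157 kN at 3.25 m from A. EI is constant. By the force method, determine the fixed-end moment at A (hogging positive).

Take the two fixed-end moments M_A, M_B as redundants; the released structure is the simple span AB.
On the primary (simply-supported) span, the end slopes from the loading are:
  at A: UDL 14.5: wL³/(24EI) = 165.9/EI
  at B: UDL 14.5: wL³/(24EI) = 165.9/EI
  at A: point load 157 at a = 3.25: Pab(L + b)/(6LEI) = 414.6/EI
  at B: point load 157 at a = 3.25: Pab(L + a)/(6LEI) = 414.6/EI
  θ_A0 = 580.5/EI,  θ_B0 = 580.5/EI
Flexibility coefficients: a unit moment at one end gives L/(3EI) there and L/(6EI) at the far end, so f₁₁ = f₂₂ = 2.167/EI and f₁₂ = f₂₁ = 1.083/EI.
Compatibility — zero rotation at each built-in end:
  2.167 M_A + 1.083 M_B = 580.5
  1.083 M_A + 2.167 M_B = 580.5
Solving the pair gives M_A = 178.6 kN·m and M_B = 178.6 kN·m (hogging).

M_A = 178.6 kN·m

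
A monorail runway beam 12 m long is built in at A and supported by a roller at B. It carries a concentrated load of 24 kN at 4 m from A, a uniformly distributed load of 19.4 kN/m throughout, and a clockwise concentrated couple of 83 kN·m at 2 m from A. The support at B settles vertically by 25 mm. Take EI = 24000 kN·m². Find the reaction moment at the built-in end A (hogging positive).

M_A = 460 kN·m

Take the reaction at B as the redundant and release it; the primary structure is a cantilever fixed at A.
Downward deflection at the released point B due to the loads:
  point load 24 at a = 4: Pa²(3L − a)/(6EI) = 2048/EI
  UDL 19.4: wL⁴/(8EI) = 50285/EI
  clockwise couple 83 at a = 2: M₀a(2L − a)/(2EI) = 1826/EI
  δ_0 = 54159/EI
Flexibility coefficient — unit upward force at B: δ_{BB} = L³/(3EI) = 576/EI.
With EI = 24000 kN·m²: δ_0 = 2.2566 m and δ_{BB} = 0.024 m/kN.
Compatibility — the beam at B must follow the support down by 0.025 m: δ_0 − R_B·δ_{BB} = 0.025, so R_B = (2.2566 − 0.025)/0.024 = 92.98 kN.
Moment equilibrium about A: M_A = Σ(load moments about A) − R_B·L = 1576 − 92.98×12 = 460 kN·m.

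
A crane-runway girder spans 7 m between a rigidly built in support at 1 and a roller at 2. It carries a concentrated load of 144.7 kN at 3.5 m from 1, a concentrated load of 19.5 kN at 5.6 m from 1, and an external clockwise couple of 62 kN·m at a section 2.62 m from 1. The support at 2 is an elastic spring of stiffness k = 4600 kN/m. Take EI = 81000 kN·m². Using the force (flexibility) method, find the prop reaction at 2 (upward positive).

R_2 = 58.09 kN

Release the roller at 2. Primary structure: cantilever fixed at 1.
Free-end deflection of the primary structure under the applied loading (downward +):
  point load 144.7 at a = 3.5: Pa²(3L − a)/(6EI) = 5170/EI
  point load 19.5 at a = 5.6: Pa²(3L − a)/(6EI) = 1570/EI
  clockwise couple 62 at a = 2.62: M₀a(2L − a)/(2EI) = 924.3/EI
  δ_0 = 7664/EI
Tip deflection under a unit load at 2: L³/(3EI) = 114.3/EI.
With EI = 81000 kN·m²: δ_0 = 0.094616 m and δ_{22} = 0.001412 m/kN.
Compatibility — the spring shortens by R_2/k under the reaction it provides: δ_0 − R_2·δ_{22} = R_2/k. With 1/k = 0.000217 m/kN, R_2 = δ_0 / (δ_{22} + 1/k) = 0.094616 / (0.001412 + 0.000217) = 58.09 kN.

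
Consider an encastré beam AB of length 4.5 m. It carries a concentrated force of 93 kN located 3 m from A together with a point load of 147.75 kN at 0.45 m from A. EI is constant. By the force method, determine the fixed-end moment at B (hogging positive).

M_B = 67.98 kN·m

Release both end moments; the primary structure is a simply-supported span AB with redundants M_A and M_B.
Simple-span end rotations at A and B under the given loads:
  at A: point load 93 at a = 3: Pab(L + b)/(6LEI) = 93/EI
  at B: point load 93 at a = 3: Pab(L + a)/(6LEI) = 116.2/EI
  at A: point load 147.75 at a = 0.45: Pab(L + b)/(6LEI) = 85.27/EI
  at B: point load 147.75 at a = 0.45: Pab(L + a)/(6LEI) = 49.37/EI
  θ_A0 = 178.3/EI,  θ_B0 = 165.6/EI
Flexibility coefficients: a unit moment at one end gives L/(3EI) there and L/(6EI) at the far end, so f₁₁ = f₂₂ = 1.5/EI and f₁₂ = f₂₁ = 0.75/EI.
Compatibility — zero rotation at each built-in end:
  1.5 M_A + 0.75 M_B = 178.3
  0.75 M_A + 1.5 M_B = 165.6
Solving the pair gives M_A = 84.85 kN·m and M_B = 67.98 kN·m (hogging).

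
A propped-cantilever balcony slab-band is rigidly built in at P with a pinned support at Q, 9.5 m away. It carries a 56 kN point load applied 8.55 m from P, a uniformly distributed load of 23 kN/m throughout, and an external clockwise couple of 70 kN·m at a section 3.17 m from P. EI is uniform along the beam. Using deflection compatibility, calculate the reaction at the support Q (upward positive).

Take the reaction at Q as the redundant and release it; the primary structure is a cantilever fixed at P.
Deflection at Q on the released cantilever, summing each load's contribution:
  point load 56 at a = 8.55: Pa²(3L − a)/(6EI) = 13612/EI
  UDL 23: wL⁴/(8EI) = 23417/EI
  clockwise couple 70 at a = 3.17: M₀a(2L − a)/(2EI) = 1756/EI
  δ_0 = 38785/EI
Tip deflection under a unit load at Q: L³/(3EI) = 285.8/EI.
The prop prevents deflection at Q: R_Q = δ_0/δ_{QQ} = 38785/285.8 = 135.7 kN.

R_Q = 135.7 kN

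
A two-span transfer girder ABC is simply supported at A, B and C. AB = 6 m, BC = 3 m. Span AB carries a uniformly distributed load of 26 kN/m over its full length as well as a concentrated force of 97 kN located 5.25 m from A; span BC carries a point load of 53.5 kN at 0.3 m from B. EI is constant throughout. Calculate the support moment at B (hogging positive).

M_B = 122.4 kN·m

Insert a hinge at B; M_B is the redundant, and each span becomes simply supported.
Discontinuity in slope at B on the released structure — sum the simple-span end rotations:
  span AB: UDL 26: wL³/(24EI) = 234/EI
  span AB: point load 97 at a = 5.25: Pab(L + a)/(6LEI) = 119.4/EI
  span BC: point load 53.5 at a = 0.3: Pab(L + b)/(6LEI) = 13.72/EI
  relative rotation θ_0 = (353.4 + 13.72)/EI = 367.1/EI
A unit hogging moment at B produces rotation L₁/(3EI) + L₂/(3EI) = 3/EI.
Compatibility: M_B·(L₁+L₂)/(3EI) = θ_0, giving M_B = 122.4 kN·m (hogging).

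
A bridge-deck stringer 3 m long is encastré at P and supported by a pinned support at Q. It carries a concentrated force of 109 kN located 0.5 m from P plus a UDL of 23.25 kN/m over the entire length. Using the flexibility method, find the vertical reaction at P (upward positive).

Take the reaction at Q as the redundant and release it; the primary structure is a cantilever fixed at P.
Primary-structure tip deflection at Q by superposition:
  point load 109 at a = 0.5: Pa²(3L − a)/(6EI) = 38.6/EI
  UDL 23.25: wL⁴/(8EI) = 235.4/EI
  δ_0 = 274/EI
Tip deflection under a unit load at Q: L³/(3EI) = 9/EI.
Compatibility at Q: δ_0 − R_Q·δ_{QQ} = 0, so R_Q = 274/9 = 30.45 kN.
Vertical equilibrium: R_P = ΣP − R_Q = 178.8 − 30.45 = 148.3 kN.

R_P = 148.3 kN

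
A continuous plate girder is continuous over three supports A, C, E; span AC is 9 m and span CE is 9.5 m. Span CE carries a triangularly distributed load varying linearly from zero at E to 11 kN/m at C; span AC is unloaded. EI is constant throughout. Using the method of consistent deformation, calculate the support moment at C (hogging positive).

Release continuity at C by inserting a hinge; the redundant is the internal moment M_C. The primary structure is two simply-supported spans AC and CE.
Discontinuity in slope at C on the released structure — sum the simple-span end rotations:
  span CE: triangular load, peak 11: w₀L³/(45EI) = 209.6/EI
  relative rotation θ_0 = (0 + 209.6)/EI = 209.6/EI
A unit hogging moment at C produces rotation L₁/(3EI) + L₂/(3EI) = 6.167/EI.
Slope continuity at C: θ_0 = M_C·6.167/EI, so M_C = 209.6/6.167 = 33.99 kN·m (hogging).

M_C = 33.99 kN·m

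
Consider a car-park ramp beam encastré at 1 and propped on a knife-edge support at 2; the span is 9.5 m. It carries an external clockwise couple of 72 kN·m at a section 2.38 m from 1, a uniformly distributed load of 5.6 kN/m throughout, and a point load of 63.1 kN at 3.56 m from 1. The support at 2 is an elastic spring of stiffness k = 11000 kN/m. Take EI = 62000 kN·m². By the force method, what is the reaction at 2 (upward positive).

Choose R_2 as the redundant. The primary structure is the cantilever fixed at 1.
Free-end deflection of the primary structure under the applied loading (downward +):
  clockwise couple 72 at a = 2.38: M₀a(2L − a)/(2EI) = 1424/EI
  UDL 5.6: wL⁴/(8EI) = 5702/EI
  point load 63.1 at a = 3.56: Pa²(3L − a)/(6EI) = 3324/EI
  δ_0 = 10450/EI
Flexibility coefficient — unit upward force at 2: δ_{22} = L³/(3EI) = 285.8/EI.
With EI = 62000 kN·m²: δ_0 = 0.16854 m and δ_{22} = 0.00461 m/kN.
Compatibility — the spring shortens by R_2/k under the reaction it provides: δ_0 − R_2·δ_{22} = R_2/k. With 1/k = 0.000091 m/kN, R_2 = δ_0 / (δ_{22} + 1/k) = 0.16854 / (0.00461 + 0.000091) = 35.86 kN.

R_2 = 35.86 kN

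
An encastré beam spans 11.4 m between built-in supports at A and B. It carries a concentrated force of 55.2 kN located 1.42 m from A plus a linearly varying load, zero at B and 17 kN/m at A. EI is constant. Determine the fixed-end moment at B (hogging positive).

Release both end moments; the primary structure is a simply-supported span AB with redundants M_A and M_B.
On the primary (simply-supported) span, the end slopes from the loading are:
  at A: point load 55.2 at a = 1.42: Pab(L + b)/(6LEI) = 244.5/EI
  at B: point load 55.2 at a = 1.42: Pab(L + a)/(6LEI) = 146.6/EI
  at A: triangular load, peak 17: w₀L³/(45EI) = 559.7/EI
  at B: triangular load, peak 17: 7w₀L³/(360EI) = 489.7/EI
  θ_A0 = 804.2/EI,  θ_B0 = 636.4/EI
Flexibility coefficients: a unit moment at one end gives L/(3EI) there and L/(6EI) at the far end, so f₁₁ = f₂₂ = 3.8/EI and f₁₂ = f₂₁ = 1.9/EI.
Compatibility — zero rotation at each built-in end:
  3.8 M_A + 1.9 M_B = 804.2
  1.9 M_A + 3.8 M_B = 636.4
Solving the pair gives M_A = 170.5 kN·m and M_B = 82.19 kN·m (hogging).

M_B = 82.19 kN·m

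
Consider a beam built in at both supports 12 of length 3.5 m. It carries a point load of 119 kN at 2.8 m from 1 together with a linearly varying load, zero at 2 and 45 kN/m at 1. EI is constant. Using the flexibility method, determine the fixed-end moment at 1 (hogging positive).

M_1 = 40.89 kN·m

Take the two fixed-end moments M_1, M_2 as redundants; the released structure is the simple span 12.
Simple-span end rotations at 1 and 2 under the given loads:
  at 1: point load 119 at a = 2.8: Pab(L + b)/(6LEI) = 46.65/EI
  at 2: point load 119 at a = 2.8: Pab(L + a)/(6LEI) = 69.97/EI
  at 1: triangular load, peak 45: w₀L³/(45EI) = 42.88/EI
  at 2: triangular load, peak 45: 7w₀L³/(360EI) = 37.52/EI
  θ_10 = 89.52/EI,  θ_20 = 107.5/EI
Flexibility coefficients: a unit moment at one end gives L/(3EI) there and L/(6EI) at the far end, so f₁₁ = f₂₂ = 1.167/EI and f₁₂ = f₂₁ = 0.5833/EI.
Compatibility — zero rotation at each built-in end:
  1.167 M_1 + 0.5833 M_2 = 89.52
  0.5833 M_1 + 1.167 M_2 = 107.5
Solving the pair gives M_1 = 40.89 kN·m and M_2 = 71.69 kN·m (hogging).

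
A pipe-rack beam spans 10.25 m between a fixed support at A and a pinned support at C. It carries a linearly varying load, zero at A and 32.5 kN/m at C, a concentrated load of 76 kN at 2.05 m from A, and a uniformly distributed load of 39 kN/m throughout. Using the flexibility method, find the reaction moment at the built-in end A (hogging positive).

Take the reaction at C as the redundant and release it; the primary structure is a cantilever fixed at A.
Free-end deflection of the primary structure under the applied loading (downward +):
  triangular load, peak 32.5 at the free end: 11w₀L⁴/(120EI) = 32884/EI
  point load 76 at a = 2.05: Pa²(3L − a)/(6EI) = 1528/EI
  UDL 39: wL⁴/(8EI) = 53811/EI
  δ_0 = 88223/EI
Tip deflection under a unit load at C: L³/(3EI) = 359/EI.
Compatibility at C: δ_0 − R_C·δ_{CC} = 0, so R_C = 88223/359 = 245.8 kN.
Moment equilibrium about A: M_A = Σ(load moments about A) − R_C·L = 3343 − 245.8×10.25 = 823.5 kN·m.

M_A = 823.5 kN·m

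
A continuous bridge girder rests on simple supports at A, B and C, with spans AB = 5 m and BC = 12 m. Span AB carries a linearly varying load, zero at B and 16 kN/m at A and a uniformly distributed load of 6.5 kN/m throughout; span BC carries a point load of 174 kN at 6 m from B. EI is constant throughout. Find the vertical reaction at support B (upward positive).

R_B = 198.5 kN

Take M_B as the redundant. Released structure: two simple spans AB and BC with a hinge at B.
Rotations at B on the released spans (each span's end-slope, ×1/EI):
  span AB: triangular load, peak 16: 7w₀L³/(360EI) = 38.89/EI
  span AB: UDL 6.5: wL³/(24EI) = 33.85/EI
  span BC: point load 174 at a = 6: Pab(L + b)/(6LEI) = 1566/EI
  relative rotation θ_0 = (72.74 + 1566)/EI = 1639/EI
A unit hogging moment at B produces rotation L₁/(3EI) + L₂/(3EI) = 5.667/EI.
Slope continuity at B: θ_0 = M_B·5.667/EI, so M_B = 1639/5.667 = 289.2 kN·m (hogging).
Span AB, ΣM about A with M_B applied at B: R_B^{AB}·5 = 147.9 + 289.2, so R_B^{AB} = 87.42 kN and R_A = 72.5 − 87.42 = -14.92 kN.
Span BC, ΣM about C: R_B^{BC}·12 = 1044 + 289.2, so R_B^{BC} = 111.1 kN and R_C = 174 − 111.1 = 62.9 kN.
R_B = 87.42 + 111.1 = 198.5 kN.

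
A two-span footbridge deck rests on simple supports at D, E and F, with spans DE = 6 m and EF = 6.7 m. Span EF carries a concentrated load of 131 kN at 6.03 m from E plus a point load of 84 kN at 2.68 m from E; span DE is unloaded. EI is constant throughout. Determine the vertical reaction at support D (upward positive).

Insert a hinge at E; M_E is the redundant, and each span becomes simply supported.
End slopes at the hinge E, treating each span as simply supported:
  span EF: point load 131 at a = 6.03: Pab(L + b)/(6LEI) = 97.03/EI
  span EF: point load 84 at a = 2.68: Pab(L + b)/(6LEI) = 241.3/EI
  relative rotation θ_0 = (0 + 338.4)/EI = 338.4/EI
A unit hogging moment at E produces rotation L₁/(3EI) + L₂/(3EI) = 4.233/EI.
Slope continuity at E: θ_0 = M_E·4.233/EI, so M_E = 338.4/4.233 = 79.93 kN·m (hogging).
Span DE, ΣM about D with M_E applied at E: R_E^{DE}·6 = 0 + 79.93, so R_E^{DE} = 13.32 kN and R_D = 0 − 13.32 = -13.32 kN.

R_D = -13.32 kN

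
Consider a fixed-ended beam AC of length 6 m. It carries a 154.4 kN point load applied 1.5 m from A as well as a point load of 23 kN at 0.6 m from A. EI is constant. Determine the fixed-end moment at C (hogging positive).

M_C = 44.67 kN·m

Take the two fixed-end moments M_A, M_C as redundants; the released structure is the simple span AC.
End rotations of the released simple span under the applied load (×1/EI):
  at A: point load 154.4 at a = 1.5: Pab(L + b)/(6LEI) = 304/EI
  at C: point load 154.4 at a = 1.5: Pab(L + a)/(6LEI) = 217.1/EI
  at A: point load 23 at a = 0.6: Pab(L + b)/(6LEI) = 23.6/EI
  at C: point load 23 at a = 0.6: Pab(L + a)/(6LEI) = 13.66/EI
  θ_A0 = 327.6/EI,  θ_C0 = 230.8/EI
Flexibility coefficients: a unit moment at one end gives L/(3EI) there and L/(6EI) at the far end, so f₁₁ = f₂₂ = 2/EI and f₁₂ = f₂₁ = 1/EI.
Compatibility — zero rotation at each built-in end:
  2 M_A + 1 M_C = 327.6
  1 M_A + 2 M_C = 230.8
Solving the pair gives M_A = 141.5 kN·m and M_C = 44.67 kN·m (hogging).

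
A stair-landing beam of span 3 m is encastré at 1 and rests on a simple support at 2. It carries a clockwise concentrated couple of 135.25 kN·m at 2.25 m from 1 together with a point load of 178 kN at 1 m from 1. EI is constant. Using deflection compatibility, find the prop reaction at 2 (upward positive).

Remove the prop at 2; the released (primary) structure is a cantilever built in at 1.
Deflection at 2 on the released cantilever, summing each load's contribution:
  clockwise couple 135.25 at a = 2.25: M₀a(2L − a)/(2EI) = 570.6/EI
  point load 178 at a = 1: Pa²(3L − a)/(6EI) = 237.3/EI
  δ_0 = 807.9/EI
Flexibility coefficient — unit upward force at 2: δ_{22} = L³/(3EI) = 9/EI.
Compatibility at 2: δ_0 − R_2·δ_{22} = 0, so R_2 = 807.9/9 = 89.77 kN.

R_2 = 89.77 kN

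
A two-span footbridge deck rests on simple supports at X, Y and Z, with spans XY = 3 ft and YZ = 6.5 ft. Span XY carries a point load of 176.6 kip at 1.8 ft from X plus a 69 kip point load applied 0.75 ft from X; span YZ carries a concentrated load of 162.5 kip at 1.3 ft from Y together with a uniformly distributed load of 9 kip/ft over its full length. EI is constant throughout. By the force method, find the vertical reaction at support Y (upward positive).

Insert a hinge at Y; M_Y is the redundant, and each span becomes simply supported.
Rotations at Y on the released spans (each span's end-slope, ×1/EI):
  span XY: point load 176.6 at a = 1.8: Pab(L + a)/(6LEI) = 101.7/EI
  span XY: point load 69 at a = 0.75: Pab(L + a)/(6LEI) = 24.26/EI
  span YZ: point load 162.5 at a = 1.3: Pab(L + b)/(6LEI) = 329.6/EI
  span YZ: UDL 9: wL³/(24EI) = 103/EI
  relative rotation θ_0 = (126 + 432.5)/EI = 558.5/EI
A unit hogging moment at Y produces rotation L₁/(3EI) + L₂/(3EI) = 3.167/EI.
Slope continuity at Y: θ_0 = M_Y·3.167/EI, so M_Y = 558.5/3.167 = 176.4 kip·ft (hogging).
Span XY, ΣM about X with M_Y applied at Y: R_Y^{XY}·3 = 369.6 + 176.4, so R_Y^{XY} = 182 kip and R_X = 245.6 − 182 = 63.6 kip.
Span YZ, ΣM about Z: R_Y^{YZ}·6.5 = 1035 + 176.4, so R_Y^{YZ} = 186.4 kip and R_Z = 221 − 186.4 = 34.62 kip.
R_Y = 182 + 186.4 = 368.4 kip.

R_Y = 368.4 kip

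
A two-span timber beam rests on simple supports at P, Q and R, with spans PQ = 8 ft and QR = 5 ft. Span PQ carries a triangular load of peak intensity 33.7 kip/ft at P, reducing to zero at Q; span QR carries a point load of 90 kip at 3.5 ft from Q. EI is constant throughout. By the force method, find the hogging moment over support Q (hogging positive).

Take M_Q as the redundant. Released structure: two simple spans PQ and QR with a hinge at Q.
End slopes at the hinge Q, treating each span as simply supported:
  span PQ: triangular load, peak 33.7: 7w₀L³/(360EI) = 335.5/EI
  span QR: point load 90 at a = 3.5: Pab(L + b)/(6LEI) = 102.4/EI
  relative rotation θ_0 = (335.5 + 102.4)/EI = 437.9/EI
A unit hogging moment at Q produces rotation L₁/(3EI) + L₂/(3EI) = 4.333/EI.
Compatibility: M_Q·(L₁+L₂)/(3EI) = θ_0, giving M_Q = 101 kip·ft (hogging).

M_Q = 101 kip·ft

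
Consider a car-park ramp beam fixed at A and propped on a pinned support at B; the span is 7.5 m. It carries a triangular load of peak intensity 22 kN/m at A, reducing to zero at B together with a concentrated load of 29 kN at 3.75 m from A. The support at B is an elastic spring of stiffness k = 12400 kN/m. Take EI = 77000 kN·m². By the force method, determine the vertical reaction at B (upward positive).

Release the roller at B. Primary structure: cantilever fixed at A.
Free-end deflection of the primary structure under the applied loading (downward +):
  triangular load, peak 22 at the fixed end: w₀L⁴/(30EI) = 2320/EI
  point load 29 at a = 3.75: Pa²(3L − a)/(6EI) = 1274/EI
  δ_0 = 3595/EI
Tip deflection under a unit load at B: L³/(3EI) = 140.6/EI.
With EI = 77000 kN·m²: δ_0 = 0.046685 m and δ_{BB} = 0.001826 m/kN.
Compatibility — the spring shortens by R_B/k under the reaction it provides: δ_0 − R_B·δ_{BB} = R_B/k. With 1/k = 0.000081 m/kN, R_B = δ_0 / (δ_{BB} + 1/k) = 0.046685 / (0.001826 + 0.000081) = 24.48 kN.

R_B = 24.48 kN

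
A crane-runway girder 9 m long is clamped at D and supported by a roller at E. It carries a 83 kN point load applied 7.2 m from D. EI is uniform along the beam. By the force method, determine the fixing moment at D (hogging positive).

M_D = 71.71 kN·m

Take the reaction at E as the redundant and release it; the primary structure is a cantilever fixed at D.
Deflection at E on the released cantilever, summing each load's contribution:
  point load 83 at a = 7.2: Pa²(3L − a)/(6EI) = 14199/EI
Flexibility coefficient — unit upward force at E: δ_{EE} = L³/(3EI) = 243/EI.
The prop prevents deflection at E: R_E = δ_0/δ_{EE} = 14199/243 = 58.43 kN.
Moment equilibrium about D: M_D = Σ(load moments about D) − R_E·L = 597.6 − 58.43×9 = 71.71 kN·m.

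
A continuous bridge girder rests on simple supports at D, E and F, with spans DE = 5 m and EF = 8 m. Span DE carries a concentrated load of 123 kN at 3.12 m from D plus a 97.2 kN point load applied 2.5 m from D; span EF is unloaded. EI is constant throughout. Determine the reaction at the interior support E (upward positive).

R_E = 151.4 kN

Insert a hinge at E; M_E is the redundant, and each span becomes simply supported.
Rotations at E on the released spans (each span's end-slope, ×1/EI):
  span DE: point load 123 at a = 3.12: Pab(L + a)/(6LEI) = 195.3/EI
  span DE: point load 97.2 at a = 2.5: Pab(L + a)/(6LEI) = 151.9/EI
  relative rotation θ_0 = (347.2 + 0)/EI = 347.2/EI
A unit hogging moment at E produces rotation L₁/(3EI) + L₂/(3EI) = 4.333/EI.
Slope continuity at E: θ_0 = M_E·4.333/EI, so M_E = 347.2/4.333 = 80.11 kN·m (hogging).
Span DE, ΣM about D with M_E applied at E: R_E^{DE}·5 = 626.8 + 80.11, so R_E^{DE} = 141.4 kN and R_D = 220.2 − 141.4 = 78.83 kN.
Span EF, ΣM about F: R_E^{EF}·8 = 0 + 80.11, so R_E^{EF} = 10.01 kN and R_F = 0 − 10.01 = -10.01 kN.
R_E = 141.4 + 10.01 = 151.4 kN.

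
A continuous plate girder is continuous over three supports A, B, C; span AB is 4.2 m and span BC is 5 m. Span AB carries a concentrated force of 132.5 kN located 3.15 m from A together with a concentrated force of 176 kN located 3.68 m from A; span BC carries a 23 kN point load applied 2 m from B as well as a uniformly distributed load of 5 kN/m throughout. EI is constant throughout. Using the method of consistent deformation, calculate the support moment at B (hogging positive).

Take M_B as the redundant. Released structure: two simple spans AB and BC with a hinge at B.
Discontinuity in slope at B on the released structure — sum the simple-span end rotations:
  span AB: point load 132.5 at a = 3.15: Pab(L + a)/(6LEI) = 127.8/EI
  span AB: point load 176 at a = 3.68: Pab(L + a)/(6LEI) = 105.3/EI
  span BC: point load 23 at a = 2: Pab(L + b)/(6LEI) = 36.8/EI
  span BC: UDL 5: wL³/(24EI) = 26.04/EI
  relative rotation θ_0 = (233.1 + 62.84)/EI = 296/EI
A unit hogging moment at B produces rotation L₁/(3EI) + L₂/(3EI) = 3.067/EI.
Slope continuity at B: θ_0 = M_B·3.067/EI, so M_B = 296/3.067 = 96.51 kN·m (hogging).

M_B = 96.51 kN·m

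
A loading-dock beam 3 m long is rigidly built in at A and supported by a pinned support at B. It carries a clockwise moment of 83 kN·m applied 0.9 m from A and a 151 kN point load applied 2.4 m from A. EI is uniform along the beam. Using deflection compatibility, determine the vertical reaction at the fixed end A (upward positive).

R_A = 23.53 kN

Release the roller at B. Primary structure: cantilever fixed at A.
Deflection at B on the released cantilever, summing each load's contribution:
  clockwise couple 83 at a = 0.9: M₀a(2L − a)/(2EI) = 190.5/EI
  point load 151 at a = 2.4: Pa²(3L − a)/(6EI) = 956.7/EI
  δ_0 = 1147/EI
Tip deflection under a unit load at B: L³/(3EI) = 9/EI.
The prop prevents deflection at B: R_B = δ_0/δ_{BB} = 1147/9 = 127.5 kN.
Vertical equilibrium: R_A = ΣP − R_B = 151 − 127.5 = 23.53 kN.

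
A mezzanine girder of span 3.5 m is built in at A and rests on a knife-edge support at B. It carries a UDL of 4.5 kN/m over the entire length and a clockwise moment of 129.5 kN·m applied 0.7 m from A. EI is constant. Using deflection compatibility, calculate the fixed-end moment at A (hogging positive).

Release the roller at B. Primary structure: cantilever fixed at A.
Free-end deflection of the primary structure under the applied loading (downward +):
  UDL 4.5: wL⁴/(8EI) = 84.41/EI
  clockwise couple 129.5 at a = 0.7: M₀a(2L − a)/(2EI) = 285.5/EI
  δ_0 = 370/EI
Flexibility coefficient — unit upward force at B: δ_{BB} = L³/(3EI) = 14.29/EI.
The prop prevents deflection at B: R_B = δ_0/δ_{BB} = 370/14.29 = 25.89 kN.
Moment equilibrium about A: M_A = Σ(load moments about A) − R_B·L = 157.1 − 25.89×3.5 = 66.46 kN·m.

M_A = 66.46 kN·m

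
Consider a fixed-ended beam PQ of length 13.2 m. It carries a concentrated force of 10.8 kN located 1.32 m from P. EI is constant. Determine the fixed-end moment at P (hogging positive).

M_P = 11.55 kN·m

Release both end moments; the primary structure is a simply-supported span PQ with redundants M_P and M_Q.
Simple-span end rotations at P and Q under the given loads:
  at P: point load 10.8 at a = 1.32: Pab(L + b)/(6LEI) = 53.63/EI
  at Q: point load 10.8 at a = 1.32: Pab(L + a)/(6LEI) = 31.05/EI
  θ_P0 = 53.63/EI,  θ_Q0 = 31.05/EI
Flexibility coefficients: a unit moment at one end gives L/(3EI) there and L/(6EI) at the far end, so f₁₁ = f₂₂ = 4.4/EI and f₁₂ = f₂₁ = 2.2/EI.
Compatibility — zero rotation at each built-in end:
  4.4 M_P + 2.2 M_Q = 53.63
  2.2 M_P + 4.4 M_Q = 31.05
Solving the pair gives M_P = 11.55 kN·m and M_Q = 1.283 kN·m (hogging).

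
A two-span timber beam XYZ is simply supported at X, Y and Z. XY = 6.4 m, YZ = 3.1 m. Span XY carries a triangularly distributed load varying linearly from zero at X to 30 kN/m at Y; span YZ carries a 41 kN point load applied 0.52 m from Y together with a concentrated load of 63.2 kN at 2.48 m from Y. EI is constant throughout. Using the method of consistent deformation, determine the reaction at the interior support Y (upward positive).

R_Y = 142.7 kN

Take M_Y as the redundant. Released structure: two simple spans XY and YZ with a hinge at Y.
Rotations at Y on the released spans (each span's end-slope, ×1/EI):
  span XY: triangular load, peak 30: w₀L³/(45EI) = 174.8/EI
  span YZ: point load 41 at a = 0.52: Pab(L + b)/(6LEI) = 16.8/EI
  span YZ: point load 63.2 at a = 2.48: Pab(L + b)/(6LEI) = 19.44/EI
  relative rotation θ_0 = (174.8 + 36.23)/EI = 211/EI
A unit hogging moment at Y produces rotation L₁/(3EI) + L₂/(3EI) = 3.167/EI.
Slope continuity at Y: θ_0 = M_Y·3.167/EI, so M_Y = 211/3.167 = 66.63 kN·m (hogging).
Span XY, ΣM about X with M_Y applied at Y: R_Y^{XY}·6.4 = 409.6 + 66.63, so R_Y^{XY} = 74.41 kN and R_X = 96 − 74.41 = 21.59 kN.
Span YZ, ΣM about Z: R_Y^{YZ}·3.1 = 145 + 66.63, so R_Y^{YZ} = 68.26 kN and R_Z = 104.2 − 68.26 = 35.94 kN.
R_Y = 74.41 + 68.26 = 142.7 kN.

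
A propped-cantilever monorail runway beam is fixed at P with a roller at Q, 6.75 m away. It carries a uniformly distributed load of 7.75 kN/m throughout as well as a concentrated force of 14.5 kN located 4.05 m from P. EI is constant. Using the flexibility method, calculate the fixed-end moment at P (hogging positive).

Take the reaction at Q as the redundant and release it; the primary structure is a cantilever fixed at P.
Primary-structure tip deflection at Q by superposition:
  UDL 7.75: wL⁴/(8EI) = 2011/EI
  point load 14.5 at a = 4.05: Pa²(3L − a)/(6EI) = 642.2/EI
  δ_0 = 2653/EI
Flexibility coefficient — unit upward force at Q: δ_{QQ} = L³/(3EI) = 102.5/EI.
The prop prevents deflection at Q: R_Q = δ_0/δ_{QQ} = 2653/102.5 = 25.88 kN.
Moment equilibrium about P: M_P = Σ(load moments about P) − R_Q·L = 235.3 − 25.88×6.75 = 60.58 kN·m.

M_P = 60.58 kN·m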